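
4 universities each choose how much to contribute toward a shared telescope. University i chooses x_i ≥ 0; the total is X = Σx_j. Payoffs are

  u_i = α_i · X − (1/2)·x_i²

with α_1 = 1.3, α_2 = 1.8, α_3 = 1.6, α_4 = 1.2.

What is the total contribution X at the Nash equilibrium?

5.9

University i's FOC: ∂u_i/∂x_i = α_i − x_i = 0, so x_i* = α_i.
NE contributions = (1.3, 1.8, 1.6, 1.2); X = 5.9.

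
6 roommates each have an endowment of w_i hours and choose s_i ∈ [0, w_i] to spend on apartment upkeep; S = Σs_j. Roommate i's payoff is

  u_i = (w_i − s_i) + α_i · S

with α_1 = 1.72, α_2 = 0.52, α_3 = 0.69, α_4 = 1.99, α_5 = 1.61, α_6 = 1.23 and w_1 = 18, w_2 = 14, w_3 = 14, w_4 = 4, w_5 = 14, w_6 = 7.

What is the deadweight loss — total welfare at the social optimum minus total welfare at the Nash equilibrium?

∂u_i/∂s_i = α_i − 1, so roommate i contributes w_i if α_i > 1, else 0.
α_i > 1 for i ∈ {1, 4, 5, 6}; NE contributions (18, 0, 0, 4, 14, 7), S = 43.
W^NE = Σw_i − S^NE + (Σα_i)·S^NE = 71 + 6.76·43 = 361.68.
Planner: ∂(Σu_j)/∂s_i = Σα_j − 1 = 6.76 > 0, so everyone contributes w_i; S^SO = 71, W^SO = 71 + 6.76·71 = 550.96.
Deadweight loss = 189.28.

189.28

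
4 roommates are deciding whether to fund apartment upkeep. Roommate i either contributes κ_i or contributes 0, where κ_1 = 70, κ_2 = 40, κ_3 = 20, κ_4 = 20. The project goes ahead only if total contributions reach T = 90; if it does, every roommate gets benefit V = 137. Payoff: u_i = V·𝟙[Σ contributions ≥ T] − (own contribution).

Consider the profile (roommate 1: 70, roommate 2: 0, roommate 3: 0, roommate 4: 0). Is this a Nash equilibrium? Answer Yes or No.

No

Total = 70 < 90: not provided.
Roommate 1 (pledges 70, payoff -70): dropping to 0 → total 0, payoff 0. Profitable deviation.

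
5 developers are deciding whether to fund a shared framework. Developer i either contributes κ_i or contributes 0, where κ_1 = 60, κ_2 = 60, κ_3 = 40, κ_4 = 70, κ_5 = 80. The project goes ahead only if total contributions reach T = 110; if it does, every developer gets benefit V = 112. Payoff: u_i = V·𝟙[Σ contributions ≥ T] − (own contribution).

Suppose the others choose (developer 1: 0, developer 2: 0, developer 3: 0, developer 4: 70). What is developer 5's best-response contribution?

Others' total = 70. Contributing 80 brings total to 150 ≥ 110: gain V − κ_5 = 32.
Best response: 80.

80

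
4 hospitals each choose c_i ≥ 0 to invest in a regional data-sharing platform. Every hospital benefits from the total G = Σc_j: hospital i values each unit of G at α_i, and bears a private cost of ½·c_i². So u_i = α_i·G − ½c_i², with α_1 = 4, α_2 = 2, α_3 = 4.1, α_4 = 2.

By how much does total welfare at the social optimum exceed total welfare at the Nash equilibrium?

166.815

Hospital i's FOC: ∂u_i/∂c_i = α_i − c_i = 0, so c_i* = α_i.
NE contributions = (4, 2, 4.1, 2); G = 12.1.
W^NE = (Σα)·G − ½Σα_i² = 12.1² − ½·40.81 = 126.005.
Planner sets c_i = Σα_j = 12.1 for every i, so G^SO = 4·12.1 = 48.4.
W^SO = (Σα)·G^SO − ½·4·(Σα)² = (4/2)·12.1² = 292.82.
Deadweight loss = W^SO − W^NE = 166.815.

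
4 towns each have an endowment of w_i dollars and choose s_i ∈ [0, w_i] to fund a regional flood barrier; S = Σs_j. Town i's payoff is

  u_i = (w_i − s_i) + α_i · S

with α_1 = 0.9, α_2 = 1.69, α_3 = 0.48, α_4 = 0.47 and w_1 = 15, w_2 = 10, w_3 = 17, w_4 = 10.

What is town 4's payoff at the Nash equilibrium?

∂u_i/∂s_i = α_i − 1, so town i contributes w_i if α_i > 1, else 0.
α_i > 1 for i ∈ {2}; NE contributions (0, 10, 0, 0), S = 10.
u_4 = (10 − 0) + 0.47·10 = 14.7.

14.7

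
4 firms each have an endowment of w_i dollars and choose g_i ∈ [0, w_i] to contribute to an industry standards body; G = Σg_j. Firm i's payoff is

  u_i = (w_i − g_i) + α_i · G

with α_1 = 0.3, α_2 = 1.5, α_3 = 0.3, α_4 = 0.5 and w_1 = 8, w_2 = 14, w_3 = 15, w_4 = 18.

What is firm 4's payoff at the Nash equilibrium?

25

∂u_i/∂g_i = α_i − 1, so firm i contributes w_i if α_i > 1, else 0.
α_i > 1 for i ∈ {2}; NE contributions (0, 14, 0, 0), G = 14.
u_4 = (18 − 0) + 0.5·14 = 25.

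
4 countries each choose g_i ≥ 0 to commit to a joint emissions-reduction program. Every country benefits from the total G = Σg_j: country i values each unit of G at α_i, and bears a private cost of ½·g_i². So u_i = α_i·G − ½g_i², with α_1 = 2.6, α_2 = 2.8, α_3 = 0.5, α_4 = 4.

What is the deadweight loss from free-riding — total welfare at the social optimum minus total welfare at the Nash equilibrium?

Country i's FOC: ∂u_i/∂g_i = α_i − g_i = 0, so g_i* = α_i.
NE contributions = (2.6, 2.8, 0.5, 4); G = 9.9.
W^NE = (Σα)·G − ½Σα_i² = 9.9² − ½·30.85 = 82.585.
Planner sets g_i = Σα_j = 9.9 for every i, so G^SO = 4·9.9 = 39.6.
W^SO = (Σα)·G^SO − ½·4·(Σα)² = (4/2)·9.9² = 196.02.
Deadweight loss = W^SO − W^NE = 113.435.

113.435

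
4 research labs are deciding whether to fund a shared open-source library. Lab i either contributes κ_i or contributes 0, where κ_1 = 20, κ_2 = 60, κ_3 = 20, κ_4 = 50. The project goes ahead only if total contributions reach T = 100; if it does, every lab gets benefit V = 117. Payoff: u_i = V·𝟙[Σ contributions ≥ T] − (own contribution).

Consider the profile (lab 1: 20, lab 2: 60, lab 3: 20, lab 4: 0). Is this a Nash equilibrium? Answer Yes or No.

Yes

Total = 100 ≥ 100: provided.
Lab 1 (pledges 20, payoff 97): dropping to 0 → total 80, payoff 0. No gain.
Lab 2 (pledges 60, payoff 57): dropping to 0 → total 40, payoff 0. No gain.
Lab 3 (pledges 20, payoff 97): dropping to 0 → total 80, payoff 0. No gain.
Lab 4 (pledges 0, payoff 117): pledging 50 → total 150, payoff 67. No gain.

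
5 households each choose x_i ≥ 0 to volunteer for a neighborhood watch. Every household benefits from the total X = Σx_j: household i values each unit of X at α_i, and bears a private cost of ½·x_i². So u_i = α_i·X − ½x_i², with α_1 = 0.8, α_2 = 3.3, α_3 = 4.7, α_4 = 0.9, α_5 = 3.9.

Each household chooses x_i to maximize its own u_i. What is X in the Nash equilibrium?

Household i's FOC: ∂u_i/∂x_i = α_i − x_i = 0, so x_i* = α_i.
NE contributions = (0.8, 3.3, 4.7, 0.9, 3.9); X = 13.6.

13.6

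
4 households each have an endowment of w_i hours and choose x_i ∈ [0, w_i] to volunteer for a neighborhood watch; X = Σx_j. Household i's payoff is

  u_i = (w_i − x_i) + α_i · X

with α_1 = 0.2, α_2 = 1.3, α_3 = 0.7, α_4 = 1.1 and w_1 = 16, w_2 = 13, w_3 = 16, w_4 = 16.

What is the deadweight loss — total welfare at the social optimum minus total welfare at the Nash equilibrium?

∂u_i/∂x_i = α_i − 1, so household i contributes w_i if α_i > 1, else 0.
α_i > 1 for i ∈ {2, 4}; NE contributions (0, 13, 0, 16), X = 29.
W^NE = Σw_i − X^NE + (Σα_i)·X^NE = 61 + 2.3·29 = 127.7.
Planner: ∂(Σu_j)/∂x_i = Σα_j − 1 = 2.3 > 0, so everyone contributes w_i; X^SO = 61, W^SO = 61 + 2.3·61 = 201.3.
Deadweight loss = 73.6.

73.6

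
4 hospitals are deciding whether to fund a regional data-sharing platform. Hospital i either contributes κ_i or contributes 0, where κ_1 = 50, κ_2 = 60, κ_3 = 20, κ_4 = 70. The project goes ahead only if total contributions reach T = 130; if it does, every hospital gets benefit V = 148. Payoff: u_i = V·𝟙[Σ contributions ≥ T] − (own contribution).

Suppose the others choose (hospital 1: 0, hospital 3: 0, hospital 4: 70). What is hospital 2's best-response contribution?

60

Others' total = 70. Contributing 60 brings total to 130 ≥ 130: gain V − κ_2 = 88.
Best response: 60.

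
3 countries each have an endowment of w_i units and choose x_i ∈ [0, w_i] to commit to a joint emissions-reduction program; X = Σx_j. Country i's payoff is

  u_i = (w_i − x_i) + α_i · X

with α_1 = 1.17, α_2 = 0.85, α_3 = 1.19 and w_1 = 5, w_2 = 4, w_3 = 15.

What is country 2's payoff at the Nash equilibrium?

∂u_i/∂x_i = α_i − 1, so country i contributes w_i if α_i > 1, else 0.
α_i > 1 for i ∈ {1, 3}; NE contributions (5, 0, 15), X = 20.
u_2 = (4 − 0) + 0.85·20 = 21.

21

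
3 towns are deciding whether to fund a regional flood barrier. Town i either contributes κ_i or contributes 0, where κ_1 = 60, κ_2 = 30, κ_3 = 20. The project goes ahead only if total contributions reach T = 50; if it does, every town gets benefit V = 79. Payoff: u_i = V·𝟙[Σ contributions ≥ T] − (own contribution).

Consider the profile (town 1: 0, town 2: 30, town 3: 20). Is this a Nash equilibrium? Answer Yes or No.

Total = 50 ≥ 50: provided.
Town 1 (pledges 0, payoff 79): pledging 60 → total 110, payoff 19. No gain.
Town 2 (pledges 30, payoff 49): dropping to 0 → total 20, payoff 0. No gain.
Town 3 (pledges 20, payoff 59): dropping to 0 → total 30, payoff 0. No gain.

Yes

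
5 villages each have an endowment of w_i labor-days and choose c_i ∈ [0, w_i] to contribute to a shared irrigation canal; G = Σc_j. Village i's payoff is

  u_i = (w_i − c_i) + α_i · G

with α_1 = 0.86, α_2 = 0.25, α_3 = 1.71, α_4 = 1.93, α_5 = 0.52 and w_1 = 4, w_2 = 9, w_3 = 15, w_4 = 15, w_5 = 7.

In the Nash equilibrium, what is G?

30

∂u_i/∂c_i = α_i − 1, so village i contributes w_i if α_i > 1, else 0.
α_i > 1 for i ∈ {3, 4}; NE contributions (0, 0, 15, 15, 0), G = 30.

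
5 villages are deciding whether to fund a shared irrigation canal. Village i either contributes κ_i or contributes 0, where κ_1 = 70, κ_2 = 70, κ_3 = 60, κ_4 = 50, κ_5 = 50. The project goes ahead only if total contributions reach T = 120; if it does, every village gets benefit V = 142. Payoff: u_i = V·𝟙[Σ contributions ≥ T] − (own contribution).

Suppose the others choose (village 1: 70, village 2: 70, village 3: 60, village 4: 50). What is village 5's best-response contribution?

0

Others' total = 250 ≥ 120; contributing adds cost 50 for no extra benefit.
Best response: 0.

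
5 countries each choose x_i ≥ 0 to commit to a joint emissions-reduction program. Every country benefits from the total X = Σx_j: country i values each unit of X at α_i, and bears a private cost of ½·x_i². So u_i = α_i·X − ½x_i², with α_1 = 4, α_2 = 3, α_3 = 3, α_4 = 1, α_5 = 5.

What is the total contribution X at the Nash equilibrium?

Country i's FOC: ∂u_i/∂x_i = α_i − x_i = 0, so x_i* = α_i.
NE contributions = (4, 3, 3, 1, 5); X = 16.

16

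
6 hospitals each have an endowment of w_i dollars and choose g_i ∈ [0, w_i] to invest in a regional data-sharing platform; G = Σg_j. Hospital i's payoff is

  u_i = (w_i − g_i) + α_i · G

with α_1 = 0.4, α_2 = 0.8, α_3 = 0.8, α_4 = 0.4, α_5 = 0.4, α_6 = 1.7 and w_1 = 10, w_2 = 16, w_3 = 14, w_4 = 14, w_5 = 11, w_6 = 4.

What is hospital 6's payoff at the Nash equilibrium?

∂u_i/∂g_i = α_i − 1, so hospital i contributes w_i if α_i > 1, else 0.
α_i > 1 for i ∈ {6}; NE contributions (0, 0, 0, 0, 0, 4), G = 4.
u_6 = (4 − 4) + 1.7·4 = 6.8.

6.8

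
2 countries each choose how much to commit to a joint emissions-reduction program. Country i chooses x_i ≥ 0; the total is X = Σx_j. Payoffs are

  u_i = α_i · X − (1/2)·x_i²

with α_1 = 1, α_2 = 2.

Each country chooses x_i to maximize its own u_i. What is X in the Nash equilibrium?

Country i's FOC: ∂u_i/∂x_i = α_i − x_i = 0, so x_i* = α_i.
NE contributions = (1, 2); X = 3.

3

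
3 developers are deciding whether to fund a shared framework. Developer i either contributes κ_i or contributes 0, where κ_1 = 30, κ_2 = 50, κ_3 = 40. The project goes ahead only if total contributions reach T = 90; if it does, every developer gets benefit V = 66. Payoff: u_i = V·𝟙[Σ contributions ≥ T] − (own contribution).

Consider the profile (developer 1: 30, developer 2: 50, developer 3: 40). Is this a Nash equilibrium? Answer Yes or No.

Total = 120 ≥ 90: provided.
Developer 1 (pledges 30, payoff 36): dropping to 0 → total 90, payoff 66. Profitable deviation.

No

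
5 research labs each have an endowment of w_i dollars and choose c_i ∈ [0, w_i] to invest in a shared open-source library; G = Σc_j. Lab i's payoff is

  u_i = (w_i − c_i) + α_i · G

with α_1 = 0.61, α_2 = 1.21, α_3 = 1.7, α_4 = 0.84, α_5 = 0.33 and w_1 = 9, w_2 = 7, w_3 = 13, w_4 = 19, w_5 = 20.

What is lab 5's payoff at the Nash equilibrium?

26.6

∂u_i/∂c_i = α_i − 1, so lab i contributes w_i if α_i > 1, else 0.
α_i > 1 for i ∈ {2, 3}; NE contributions (0, 7, 13, 0, 0), G = 20.
u_5 = (20 − 0) + 0.33·20 = 26.6.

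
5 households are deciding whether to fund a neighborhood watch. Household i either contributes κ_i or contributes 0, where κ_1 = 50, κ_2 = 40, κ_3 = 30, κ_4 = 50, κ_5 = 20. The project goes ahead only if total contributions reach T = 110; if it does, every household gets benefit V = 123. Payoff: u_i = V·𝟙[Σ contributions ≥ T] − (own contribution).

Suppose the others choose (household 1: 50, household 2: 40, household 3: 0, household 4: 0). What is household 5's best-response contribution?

Others' total = 90. Contributing 20 brings total to 110 ≥ 110: gain V − κ_5 = 103.
Best response: 20.

20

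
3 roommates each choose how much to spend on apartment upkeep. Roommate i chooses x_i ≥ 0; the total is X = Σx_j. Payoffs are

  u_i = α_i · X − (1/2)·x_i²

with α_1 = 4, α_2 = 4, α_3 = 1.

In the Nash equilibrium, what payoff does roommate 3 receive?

Roommate i's FOC: ∂u_i/∂x_i = α_i − x_i = 0, so x_i* = α_i.
NE contributions = (4, 4, 1); X = 9.
u_3 = α_3·X − ½·(x_3)² = 1·9 − ½·1² = 8.5.

8.5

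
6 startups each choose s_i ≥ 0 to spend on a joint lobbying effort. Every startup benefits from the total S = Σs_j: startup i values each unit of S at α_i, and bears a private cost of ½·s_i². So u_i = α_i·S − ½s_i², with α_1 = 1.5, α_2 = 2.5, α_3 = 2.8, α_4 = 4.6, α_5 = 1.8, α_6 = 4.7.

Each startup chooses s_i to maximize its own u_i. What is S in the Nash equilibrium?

Startup i's FOC: ∂u_i/∂s_i = α_i − s_i = 0, so s_i* = α_i.
NE contributions = (1.5, 2.5, 2.8, 4.6, 1.8, 4.7); S = 17.9.

17.9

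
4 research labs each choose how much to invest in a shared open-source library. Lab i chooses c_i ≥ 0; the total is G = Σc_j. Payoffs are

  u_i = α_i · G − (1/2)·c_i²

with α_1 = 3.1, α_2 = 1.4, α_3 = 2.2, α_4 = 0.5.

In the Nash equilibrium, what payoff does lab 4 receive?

Lab i's FOC: ∂u_i/∂c_i = α_i − c_i = 0, so c_i* = α_i.
NE contributions = (3.1, 1.4, 2.2, 0.5); G = 7.2.
u_4 = α_4·G − ½·(c_4)² = 0.5·7.2 − ½·0.5² = 3.475.

3.475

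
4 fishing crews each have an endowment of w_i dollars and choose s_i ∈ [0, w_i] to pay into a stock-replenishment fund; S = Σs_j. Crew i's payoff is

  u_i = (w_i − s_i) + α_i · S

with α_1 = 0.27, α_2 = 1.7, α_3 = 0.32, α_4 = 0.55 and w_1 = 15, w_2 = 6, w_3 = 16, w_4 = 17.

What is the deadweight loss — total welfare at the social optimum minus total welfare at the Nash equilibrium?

∂u_i/∂s_i = α_i − 1, so crew i contributes w_i if α_i > 1, else 0.
α_i > 1 for i ∈ {2}; NE contributions (0, 6, 0, 0), S = 6.
W^NE = Σw_i − S^NE + (Σα_i)·S^NE = 54 + 1.84·6 = 65.04.
Planner: ∂(Σu_j)/∂s_i = Σα_j − 1 = 1.84 > 0, so everyone contributes w_i; S^SO = 54, W^SO = 54 + 1.84·54 = 153.36.
Deadweight loss = 88.32.

88.32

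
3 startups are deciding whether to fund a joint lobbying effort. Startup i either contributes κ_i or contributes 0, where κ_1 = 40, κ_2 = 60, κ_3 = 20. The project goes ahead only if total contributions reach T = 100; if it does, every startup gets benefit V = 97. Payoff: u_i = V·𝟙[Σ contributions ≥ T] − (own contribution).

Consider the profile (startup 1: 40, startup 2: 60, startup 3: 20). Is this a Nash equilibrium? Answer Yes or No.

Total = 120 ≥ 100: provided.
Startup 1 (pledges 40, payoff 57): dropping to 0 → total 80, payoff 0. No gain.
Startup 2 (pledges 60, payoff 37): dropping to 0 → total 60, payoff 0. No gain.
Startup 3 (pledges 20, payoff 77): dropping to 0 → total 100, payoff 97. Profitable deviation.

No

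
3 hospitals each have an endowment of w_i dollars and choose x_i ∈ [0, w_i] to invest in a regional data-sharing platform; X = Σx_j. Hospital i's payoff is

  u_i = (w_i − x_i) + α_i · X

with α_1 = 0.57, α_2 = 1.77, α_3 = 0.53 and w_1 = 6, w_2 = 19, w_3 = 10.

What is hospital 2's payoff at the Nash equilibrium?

33.63

∂u_i/∂x_i = α_i − 1, so hospital i contributes w_i if α_i > 1, else 0.
α_i > 1 for i ∈ {2}; NE contributions (0, 19, 0), X = 19.
u_2 = (19 − 19) + 1.77·19 = 33.63.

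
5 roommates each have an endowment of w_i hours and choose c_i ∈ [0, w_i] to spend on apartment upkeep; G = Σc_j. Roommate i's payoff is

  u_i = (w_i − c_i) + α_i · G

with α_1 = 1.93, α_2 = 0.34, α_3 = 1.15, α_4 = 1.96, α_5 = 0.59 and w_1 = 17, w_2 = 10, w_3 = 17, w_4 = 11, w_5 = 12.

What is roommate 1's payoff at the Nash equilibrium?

∂u_i/∂c_i = α_i − 1, so roommate i contributes w_i if α_i > 1, else 0.
α_i > 1 for i ∈ {1, 3, 4}; NE contributions (17, 0, 17, 11, 0), G = 45.
u_1 = (17 − 17) + 1.93·45 = 86.85.

86.85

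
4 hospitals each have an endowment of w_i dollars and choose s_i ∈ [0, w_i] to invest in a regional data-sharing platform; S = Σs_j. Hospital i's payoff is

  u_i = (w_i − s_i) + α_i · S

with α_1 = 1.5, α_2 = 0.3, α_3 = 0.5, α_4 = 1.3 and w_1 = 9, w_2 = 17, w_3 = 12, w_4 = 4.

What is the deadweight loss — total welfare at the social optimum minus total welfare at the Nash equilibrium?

∂u_i/∂s_i = α_i − 1, so hospital i contributes w_i if α_i > 1, else 0.
α_i > 1 for i ∈ {1, 4}; NE contributions (9, 0, 0, 4), S = 13.
W^NE = Σw_i − S^NE + (Σα_i)·S^NE = 42 + 2.6·13 = 75.8.
Planner: ∂(Σu_j)/∂s_i = Σα_j − 1 = 2.6 > 0, so everyone contributes w_i; S^SO = 42, W^SO = 42 + 2.6·42 = 151.2.
Deadweight loss = 75.4.

75.4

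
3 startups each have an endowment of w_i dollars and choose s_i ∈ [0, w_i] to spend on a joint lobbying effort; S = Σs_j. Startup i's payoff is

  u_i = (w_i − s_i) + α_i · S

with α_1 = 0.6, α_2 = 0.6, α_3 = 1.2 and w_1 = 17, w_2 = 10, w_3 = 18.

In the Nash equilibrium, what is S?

18

∂u_i/∂s_i = α_i − 1, so startup i contributes w_i if α_i > 1, else 0.
α_i > 1 for i ∈ {3}; NE contributions (0, 0, 18), S = 18.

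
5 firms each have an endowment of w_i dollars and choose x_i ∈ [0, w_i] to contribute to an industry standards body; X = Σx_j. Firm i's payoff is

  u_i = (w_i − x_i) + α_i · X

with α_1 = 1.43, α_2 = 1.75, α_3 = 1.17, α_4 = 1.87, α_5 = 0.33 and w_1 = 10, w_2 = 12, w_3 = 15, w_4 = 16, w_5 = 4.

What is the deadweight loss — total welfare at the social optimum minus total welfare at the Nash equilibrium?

∂u_i/∂x_i = α_i − 1, so firm i contributes w_i if α_i > 1, else 0.
α_i > 1 for i ∈ {1, 2, 3, 4}; NE contributions (10, 12, 15, 16, 0), X = 53.
W^NE = Σw_i − X^NE + (Σα_i)·X^NE = 57 + 5.55·53 = 351.15.
Planner: ∂(Σu_j)/∂x_i = Σα_j − 1 = 5.55 > 0, so everyone contributes w_i; X^SO = 57, W^SO = 57 + 5.55·57 = 373.35.
Deadweight loss = 22.2.

22.2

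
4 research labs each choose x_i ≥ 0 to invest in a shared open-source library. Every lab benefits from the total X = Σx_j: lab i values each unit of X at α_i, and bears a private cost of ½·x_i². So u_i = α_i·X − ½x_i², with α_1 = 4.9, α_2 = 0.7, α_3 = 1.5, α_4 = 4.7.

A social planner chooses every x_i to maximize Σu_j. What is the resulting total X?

Planner FOC: ∂(Σu_j)/∂x_i = (Σα_j) − x_i = 0, so x_i^SO = Σα_j = 11.8 for every i; X^SO = 47.2.

47.2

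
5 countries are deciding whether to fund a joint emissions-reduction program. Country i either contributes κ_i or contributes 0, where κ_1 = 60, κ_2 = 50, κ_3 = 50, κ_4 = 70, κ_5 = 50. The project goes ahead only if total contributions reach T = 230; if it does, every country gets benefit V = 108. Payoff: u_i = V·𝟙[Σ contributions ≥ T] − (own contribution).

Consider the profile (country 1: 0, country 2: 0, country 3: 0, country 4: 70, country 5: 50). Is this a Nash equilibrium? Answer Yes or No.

No

Total = 120 < 230: not provided.
Country 1 (pledges 0, payoff 0): pledging 60 → total 180, payoff -60. No gain.
Country 2 (pledges 0, payoff 0): pledging 50 → total 170, payoff -50. No gain.
Country 3 (pledges 0, payoff 0): pledging 50 → total 170, payoff -50. No gain.
Country 4 (pledges 70, payoff -70): dropping to 0 → total 50, payoff 0. Profitable deviation.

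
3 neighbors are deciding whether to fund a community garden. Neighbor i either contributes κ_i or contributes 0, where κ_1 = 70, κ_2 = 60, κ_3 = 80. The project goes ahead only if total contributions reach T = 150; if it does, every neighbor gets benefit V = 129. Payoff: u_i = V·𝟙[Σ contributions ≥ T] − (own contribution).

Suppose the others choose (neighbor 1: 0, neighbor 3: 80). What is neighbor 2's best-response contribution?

Others' total = 80. Even contributing 60 gives 140 < 150: no benefit either way.
Best response: 0.

0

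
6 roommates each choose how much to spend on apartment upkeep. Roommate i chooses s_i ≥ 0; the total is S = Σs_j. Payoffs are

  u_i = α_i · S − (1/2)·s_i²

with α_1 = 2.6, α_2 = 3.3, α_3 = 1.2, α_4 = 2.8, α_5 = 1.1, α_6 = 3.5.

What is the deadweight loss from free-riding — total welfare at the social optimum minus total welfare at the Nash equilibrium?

440.695

Roommate i's FOC: ∂u_i/∂s_i = α_i − s_i = 0, so s_i* = α_i.
NE contributions = (2.6, 3.3, 1.2, 2.8, 1.1, 3.5); S = 14.5.
W^NE = (Σα)·S − ½Σα_i² = 14.5² − ½·40.39 = 190.055.
Planner sets s_i = Σα_j = 14.5 for every i, so S^SO = 6·14.5 = 87.
W^SO = (Σα)·S^SO − ½·6·(Σα)² = (6/2)·14.5² = 630.75.
Deadweight loss = W^SO − W^NE = 440.695.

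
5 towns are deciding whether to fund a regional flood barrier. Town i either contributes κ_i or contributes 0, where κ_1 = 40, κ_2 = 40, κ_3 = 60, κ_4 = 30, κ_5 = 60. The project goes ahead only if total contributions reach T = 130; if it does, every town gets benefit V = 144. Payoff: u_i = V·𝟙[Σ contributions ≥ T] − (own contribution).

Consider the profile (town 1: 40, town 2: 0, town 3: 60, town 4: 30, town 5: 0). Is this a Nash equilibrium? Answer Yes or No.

Yes

Total = 130 ≥ 130: provided.
Town 1 (pledges 40, payoff 104): dropping to 0 → total 90, payoff 0. No gain.
Town 2 (pledges 0, payoff 144): pledging 40 → total 170, payoff 104. No gain.
Town 3 (pledges 60, payoff 84): dropping to 0 → total 70, payoff 0. No gain.
Town 4 (pledges 30, payoff 114): dropping to 0 → total 100, payoff 0. No gain.
Town 5 (pledges 0, payoff 144): pledging 60 → total 190, payoff 84. No gain.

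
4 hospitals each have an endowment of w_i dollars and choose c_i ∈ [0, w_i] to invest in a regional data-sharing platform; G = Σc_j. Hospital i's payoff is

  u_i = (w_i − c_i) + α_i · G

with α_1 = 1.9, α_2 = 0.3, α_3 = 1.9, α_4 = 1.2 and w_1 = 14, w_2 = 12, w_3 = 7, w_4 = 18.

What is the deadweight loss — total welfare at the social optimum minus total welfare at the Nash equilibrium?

∂u_i/∂c_i = α_i − 1, so hospital i contributes w_i if α_i > 1, else 0.
α_i > 1 for i ∈ {1, 3, 4}; NE contributions (14, 0, 7, 18), G = 39.
W^NE = Σw_i − G^NE + (Σα_i)·G^NE = 51 + 4.3·39 = 218.7.
Planner: ∂(Σu_j)/∂c_i = Σα_j − 1 = 4.3 > 0, so everyone contributes w_i; G^SO = 51, W^SO = 51 + 4.3·51 = 270.3.
Deadweight loss = 51.6.

51.6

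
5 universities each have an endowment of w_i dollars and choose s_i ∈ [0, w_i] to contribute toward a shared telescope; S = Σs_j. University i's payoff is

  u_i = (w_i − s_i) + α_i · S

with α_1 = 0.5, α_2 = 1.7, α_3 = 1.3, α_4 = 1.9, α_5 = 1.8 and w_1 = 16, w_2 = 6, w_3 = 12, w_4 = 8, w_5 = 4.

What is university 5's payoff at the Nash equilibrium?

∂u_i/∂s_i = α_i − 1, so university i contributes w_i if α_i > 1, else 0.
α_i > 1 for i ∈ {2, 3, 4, 5}; NE contributions (0, 6, 12, 8, 4), S = 30.
u_5 = (4 − 4) + 1.8·30 = 54.

54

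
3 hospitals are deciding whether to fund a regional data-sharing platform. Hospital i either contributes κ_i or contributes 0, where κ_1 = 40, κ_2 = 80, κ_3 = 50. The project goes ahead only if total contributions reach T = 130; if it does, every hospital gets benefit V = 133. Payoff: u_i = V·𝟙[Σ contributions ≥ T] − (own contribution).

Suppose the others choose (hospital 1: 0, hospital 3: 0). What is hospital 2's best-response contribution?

Others' total = 0. Even contributing 80 gives 80 < 130: no benefit either way.
Best response: 0.

0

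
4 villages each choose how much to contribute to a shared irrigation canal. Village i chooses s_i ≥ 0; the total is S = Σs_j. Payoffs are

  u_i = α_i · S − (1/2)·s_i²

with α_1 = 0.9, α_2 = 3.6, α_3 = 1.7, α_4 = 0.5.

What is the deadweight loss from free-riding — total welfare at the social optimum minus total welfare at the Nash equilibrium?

Village i's FOC: ∂u_i/∂s_i = α_i − s_i = 0, so s_i* = α_i.
NE contributions = (0.9, 3.6, 1.7, 0.5); S = 6.7.
W^NE = (Σα)·S − ½Σα_i² = 6.7² − ½·16.91 = 36.435.
Planner sets s_i = Σα_j = 6.7 for every i, so S^SO = 4·6.7 = 26.8.
W^SO = (Σα)·S^SO − ½·4·(Σα)² = (4/2)·6.7² = 89.78.
Deadweight loss = W^SO − W^NE = 53.345.

53.345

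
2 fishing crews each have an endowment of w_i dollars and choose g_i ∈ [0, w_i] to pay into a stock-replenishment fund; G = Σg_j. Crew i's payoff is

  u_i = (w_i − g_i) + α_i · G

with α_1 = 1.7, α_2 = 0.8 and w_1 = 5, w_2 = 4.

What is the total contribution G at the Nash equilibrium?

5

∂u_i/∂g_i = α_i − 1, so crew i contributes w_i if α_i > 1, else 0.
α_i > 1 for i ∈ {1}; NE contributions (5, 0), G = 5.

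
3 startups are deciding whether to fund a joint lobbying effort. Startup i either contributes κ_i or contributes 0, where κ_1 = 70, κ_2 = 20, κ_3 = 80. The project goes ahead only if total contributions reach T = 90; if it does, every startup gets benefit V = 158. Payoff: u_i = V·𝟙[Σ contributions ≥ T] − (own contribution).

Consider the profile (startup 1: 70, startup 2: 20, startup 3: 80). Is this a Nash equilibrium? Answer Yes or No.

No

Total = 170 ≥ 90: provided.
Startup 1 (pledges 70, payoff 88): dropping to 0 → total 100, payoff 158. Profitable deviation.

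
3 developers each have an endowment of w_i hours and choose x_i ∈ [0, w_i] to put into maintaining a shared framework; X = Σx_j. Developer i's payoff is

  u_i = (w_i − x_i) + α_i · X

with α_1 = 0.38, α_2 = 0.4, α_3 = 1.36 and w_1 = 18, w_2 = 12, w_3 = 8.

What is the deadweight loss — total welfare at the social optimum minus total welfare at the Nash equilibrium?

∂u_i/∂x_i = α_i − 1, so developer i contributes w_i if α_i > 1, else 0.
α_i > 1 for i ∈ {3}; NE contributions (0, 0, 8), X = 8.
W^NE = Σw_i − X^NE + (Σα_i)·X^NE = 38 + 1.14·8 = 47.12.
Planner: ∂(Σu_j)/∂x_i = Σα_j − 1 = 1.14 > 0, so everyone contributes w_i; X^SO = 38, W^SO = 38 + 1.14·38 = 81.32.
Deadweight loss = 34.2.

34.2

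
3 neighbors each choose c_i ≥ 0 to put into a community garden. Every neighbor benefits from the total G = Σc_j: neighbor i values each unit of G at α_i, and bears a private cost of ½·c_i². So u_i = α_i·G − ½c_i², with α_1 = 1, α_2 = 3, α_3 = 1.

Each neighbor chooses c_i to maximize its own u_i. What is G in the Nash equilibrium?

Neighbor i's FOC: ∂u_i/∂c_i = α_i − c_i = 0, so c_i* = α_i.
NE contributions = (1, 3, 1); G = 5.

5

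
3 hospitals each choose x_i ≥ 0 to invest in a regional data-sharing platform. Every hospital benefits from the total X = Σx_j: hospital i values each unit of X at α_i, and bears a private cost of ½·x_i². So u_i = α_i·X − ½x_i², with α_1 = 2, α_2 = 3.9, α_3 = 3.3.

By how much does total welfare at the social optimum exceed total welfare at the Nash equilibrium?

Hospital i's FOC: ∂u_i/∂x_i = α_i − x_i = 0, so x_i* = α_i.
NE contributions = (2, 3.9, 3.3); X = 9.2.
W^NE = (Σα)·X − ½Σα_i² = 9.2² − ½·30.1 = 69.59.
Planner sets x_i = Σα_j = 9.2 for every i, so X^SO = 3·9.2 = 27.6.
W^SO = (Σα)·X^SO − ½·3·(Σα)² = (3/2)·9.2² = 126.96.
Deadweight loss = W^SO − W^NE = 57.37.

57.37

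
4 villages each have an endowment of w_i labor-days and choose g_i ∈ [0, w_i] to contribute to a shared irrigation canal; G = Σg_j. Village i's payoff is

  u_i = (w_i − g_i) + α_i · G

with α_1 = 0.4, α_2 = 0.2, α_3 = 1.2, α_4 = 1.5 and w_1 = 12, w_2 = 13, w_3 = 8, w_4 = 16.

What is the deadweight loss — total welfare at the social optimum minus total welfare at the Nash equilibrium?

∂u_i/∂g_i = α_i − 1, so village i contributes w_i if α_i > 1, else 0.
α_i > 1 for i ∈ {3, 4}; NE contributions (0, 0, 8, 16), G = 24.
W^NE = Σw_i − G^NE + (Σα_i)·G^NE = 49 + 2.3·24 = 104.2.
Planner: ∂(Σu_j)/∂g_i = Σα_j − 1 = 2.3 > 0, so everyone contributes w_i; G^SO = 49, W^SO = 49 + 2.3·49 = 161.7.
Deadweight loss = 57.5.

57.5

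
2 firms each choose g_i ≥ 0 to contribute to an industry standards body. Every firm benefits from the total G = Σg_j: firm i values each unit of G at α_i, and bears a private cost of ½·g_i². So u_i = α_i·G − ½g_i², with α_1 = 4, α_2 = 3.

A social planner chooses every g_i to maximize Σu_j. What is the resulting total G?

14

Planner FOC: ∂(Σu_j)/∂g_i = (Σα_j) − g_i = 0, so g_i^SO = Σα_j = 7 for every i; G^SO = 14.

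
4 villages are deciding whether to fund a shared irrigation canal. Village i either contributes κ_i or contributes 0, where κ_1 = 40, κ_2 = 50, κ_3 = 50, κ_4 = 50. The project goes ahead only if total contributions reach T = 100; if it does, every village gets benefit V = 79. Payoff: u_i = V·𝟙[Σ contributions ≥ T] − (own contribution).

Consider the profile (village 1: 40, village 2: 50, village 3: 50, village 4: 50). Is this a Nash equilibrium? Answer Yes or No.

Total = 190 ≥ 100: provided.
Village 1 (pledges 40, payoff 39): dropping to 0 → total 150, payoff 79. Profitable deviation.

No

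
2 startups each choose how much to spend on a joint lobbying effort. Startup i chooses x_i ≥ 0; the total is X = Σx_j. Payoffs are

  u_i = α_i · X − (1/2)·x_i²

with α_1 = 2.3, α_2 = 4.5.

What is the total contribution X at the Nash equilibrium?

6.8

Startup i's FOC: ∂u_i/∂x_i = α_i − x_i = 0, so x_i* = α_i.
NE contributions = (2.3, 4.5); X = 6.8.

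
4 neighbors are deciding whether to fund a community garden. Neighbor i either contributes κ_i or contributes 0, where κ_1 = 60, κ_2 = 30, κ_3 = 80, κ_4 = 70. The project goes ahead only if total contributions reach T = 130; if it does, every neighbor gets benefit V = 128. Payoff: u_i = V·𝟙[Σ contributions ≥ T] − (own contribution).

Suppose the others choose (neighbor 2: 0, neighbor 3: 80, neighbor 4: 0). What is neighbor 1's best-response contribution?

Others' total = 80. Contributing 60 brings total to 140 ≥ 130: gain V − κ_1 = 68.
Best response: 60.

60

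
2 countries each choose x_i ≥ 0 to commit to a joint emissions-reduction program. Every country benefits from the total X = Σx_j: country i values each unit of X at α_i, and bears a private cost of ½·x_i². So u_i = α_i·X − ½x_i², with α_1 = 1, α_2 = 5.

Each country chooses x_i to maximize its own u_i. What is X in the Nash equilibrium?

6

Country i's FOC: ∂u_i/∂x_i = α_i − x_i = 0, so x_i* = α_i.
NE contributions = (1, 5); X = 6.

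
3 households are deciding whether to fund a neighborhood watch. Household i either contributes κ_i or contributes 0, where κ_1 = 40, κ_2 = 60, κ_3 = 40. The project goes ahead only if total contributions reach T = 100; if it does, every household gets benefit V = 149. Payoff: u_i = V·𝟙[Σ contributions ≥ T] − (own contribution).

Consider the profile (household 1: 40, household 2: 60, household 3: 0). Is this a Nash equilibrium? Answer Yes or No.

Total = 100 ≥ 100: provided.
Household 1 (pledges 40, payoff 109): dropping to 0 → total 60, payoff 0. No gain.
Household 2 (pledges 60, payoff 89): dropping to 0 → total 40, payoff 0. No gain.
Household 3 (pledges 0, payoff 149): pledging 40 → total 140, payoff 109. No gain.

Yes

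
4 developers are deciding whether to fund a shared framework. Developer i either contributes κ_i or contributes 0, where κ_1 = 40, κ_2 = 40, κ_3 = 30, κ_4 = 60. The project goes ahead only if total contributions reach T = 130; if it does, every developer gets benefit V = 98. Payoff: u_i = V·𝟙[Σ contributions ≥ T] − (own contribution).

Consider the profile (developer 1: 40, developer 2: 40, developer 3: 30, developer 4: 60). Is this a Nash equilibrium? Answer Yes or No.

Total = 170 ≥ 130: provided.
Developer 1 (pledges 40, payoff 58): dropping to 0 → total 130, payoff 98. Profitable deviation.

No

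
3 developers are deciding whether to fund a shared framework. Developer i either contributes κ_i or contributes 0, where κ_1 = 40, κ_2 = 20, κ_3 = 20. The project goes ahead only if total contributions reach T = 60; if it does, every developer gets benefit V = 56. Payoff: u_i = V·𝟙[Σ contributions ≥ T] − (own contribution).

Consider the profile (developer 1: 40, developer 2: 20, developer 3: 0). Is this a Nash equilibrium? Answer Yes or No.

Total = 60 ≥ 60: provided.
Developer 1 (pledges 40, payoff 16): dropping to 0 → total 20, payoff 0. No gain.
Developer 2 (pledges 20, payoff 36): dropping to 0 → total 40, payoff 0. No gain.
Developer 3 (pledges 0, payoff 56): pledging 20 → total 80, payoff 36. No gain.

Yes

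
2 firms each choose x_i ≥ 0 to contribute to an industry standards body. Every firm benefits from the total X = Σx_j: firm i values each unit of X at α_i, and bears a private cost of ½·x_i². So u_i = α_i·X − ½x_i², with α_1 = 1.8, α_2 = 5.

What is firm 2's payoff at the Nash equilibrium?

Firm i's FOC: ∂u_i/∂x_i = α_i − x_i = 0, so x_i* = α_i.
NE contributions = (1.8, 5); X = 6.8.
u_2 = α_2·X − ½·(x_2)² = 5·6.8 − ½·5² = 21.5.

21.5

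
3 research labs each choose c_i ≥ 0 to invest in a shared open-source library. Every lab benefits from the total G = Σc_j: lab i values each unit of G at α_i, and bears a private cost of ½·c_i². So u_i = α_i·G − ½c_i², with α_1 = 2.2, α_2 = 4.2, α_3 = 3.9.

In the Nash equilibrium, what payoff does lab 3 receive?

32.565

Lab i's FOC: ∂u_i/∂c_i = α_i − c_i = 0, so c_i* = α_i.
NE contributions = (2.2, 4.2, 3.9); G = 10.3.
u_3 = α_3·G − ½·(c_3)² = 3.9·10.3 − ½·3.9² = 32.565.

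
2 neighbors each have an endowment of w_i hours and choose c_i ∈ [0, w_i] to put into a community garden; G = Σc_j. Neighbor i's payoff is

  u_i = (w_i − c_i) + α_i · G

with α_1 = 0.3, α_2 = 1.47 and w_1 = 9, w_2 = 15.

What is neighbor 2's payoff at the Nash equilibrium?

22.05

∂u_i/∂c_i = α_i − 1, so neighbor i contributes w_i if α_i > 1, else 0.
α_i > 1 for i ∈ {2}; NE contributions (0, 15), G = 15.
u_2 = (15 − 15) + 1.47·15 = 22.05.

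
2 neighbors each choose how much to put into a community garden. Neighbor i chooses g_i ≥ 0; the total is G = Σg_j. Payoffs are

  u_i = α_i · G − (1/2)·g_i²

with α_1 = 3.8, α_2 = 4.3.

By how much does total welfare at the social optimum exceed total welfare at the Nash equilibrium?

Neighbor i's FOC: ∂u_i/∂g_i = α_i − g_i = 0, so g_i* = α_i.
NE contributions = (3.8, 4.3); G = 8.1.
W^NE = (Σα)·G − ½Σα_i² = 8.1² − ½·32.93 = 49.145.
Planner sets g_i = Σα_j = 8.1 for every i, so G^SO = 2·8.1 = 16.2.
W^SO = (Σα)·G^SO − ½·2·(Σα)² = (2/2)·8.1² = 65.61.
Deadweight loss = W^SO − W^NE = 16.465.

16.465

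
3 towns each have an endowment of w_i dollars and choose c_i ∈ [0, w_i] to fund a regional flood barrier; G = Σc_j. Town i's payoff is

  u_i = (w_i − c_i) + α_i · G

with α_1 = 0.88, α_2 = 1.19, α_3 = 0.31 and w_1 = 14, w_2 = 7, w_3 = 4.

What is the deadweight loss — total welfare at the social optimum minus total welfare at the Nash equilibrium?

24.84

∂u_i/∂c_i = α_i − 1, so town i contributes w_i if α_i > 1, else 0.
α_i > 1 for i ∈ {2}; NE contributions (0, 7, 0), G = 7.
W^NE = Σw_i − G^NE + (Σα_i)·G^NE = 25 + 1.38·7 = 34.66.
Planner: ∂(Σu_j)/∂c_i = Σα_j − 1 = 1.38 > 0, so everyone contributes w_i; G^SO = 25, W^SO = 25 + 1.38·25 = 59.5.
Deadweight loss = 24.84.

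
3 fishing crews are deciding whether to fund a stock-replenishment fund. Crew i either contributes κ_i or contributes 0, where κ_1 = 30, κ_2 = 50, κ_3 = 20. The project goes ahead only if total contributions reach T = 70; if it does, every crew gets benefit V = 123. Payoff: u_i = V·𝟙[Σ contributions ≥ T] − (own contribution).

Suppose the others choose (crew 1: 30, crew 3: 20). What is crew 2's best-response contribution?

50

Others' total = 50. Contributing 50 brings total to 100 ≥ 70: gain V − κ_2 = 73.
Best response: 50.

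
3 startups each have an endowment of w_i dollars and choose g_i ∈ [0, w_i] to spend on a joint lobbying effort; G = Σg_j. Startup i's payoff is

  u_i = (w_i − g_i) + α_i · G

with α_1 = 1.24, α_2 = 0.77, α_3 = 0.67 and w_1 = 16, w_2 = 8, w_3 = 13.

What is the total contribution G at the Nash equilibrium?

16

∂u_i/∂g_i = α_i − 1, so startup i contributes w_i if α_i > 1, else 0.
α_i > 1 for i ∈ {1}; NE contributions (16, 0, 0), G = 16.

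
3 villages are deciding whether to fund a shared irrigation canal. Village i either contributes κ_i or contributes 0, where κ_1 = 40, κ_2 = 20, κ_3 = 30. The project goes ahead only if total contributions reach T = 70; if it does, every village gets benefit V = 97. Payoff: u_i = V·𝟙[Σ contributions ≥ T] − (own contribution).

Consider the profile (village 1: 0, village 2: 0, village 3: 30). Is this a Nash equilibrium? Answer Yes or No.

Total = 30 < 70: not provided.
Village 1 (pledges 0, payoff 0): pledging 40 → total 70, payoff 57. Profitable deviation.

No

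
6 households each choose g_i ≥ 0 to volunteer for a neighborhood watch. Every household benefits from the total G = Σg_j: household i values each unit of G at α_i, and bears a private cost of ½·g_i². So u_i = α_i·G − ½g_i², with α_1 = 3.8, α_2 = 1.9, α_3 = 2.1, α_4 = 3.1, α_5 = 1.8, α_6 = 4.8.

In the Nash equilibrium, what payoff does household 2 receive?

31.445

Household i's FOC: ∂u_i/∂g_i = α_i − g_i = 0, so g_i* = α_i.
NE contributions = (3.8, 1.9, 2.1, 3.1, 1.8, 4.8); G = 17.5.
u_2 = α_2·G − ½·(g_2)² = 1.9·17.5 − ½·1.9² = 31.445.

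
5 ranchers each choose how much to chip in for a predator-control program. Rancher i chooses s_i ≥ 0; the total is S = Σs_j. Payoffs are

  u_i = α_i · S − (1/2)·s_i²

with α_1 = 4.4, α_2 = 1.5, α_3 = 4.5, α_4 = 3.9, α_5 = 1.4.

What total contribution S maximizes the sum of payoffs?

Planner FOC: ∂(Σu_j)/∂s_i = (Σα_j) − s_i = 0, so s_i^SO = Σα_j = 15.7 for every i; S^SO = 78.5.

78.5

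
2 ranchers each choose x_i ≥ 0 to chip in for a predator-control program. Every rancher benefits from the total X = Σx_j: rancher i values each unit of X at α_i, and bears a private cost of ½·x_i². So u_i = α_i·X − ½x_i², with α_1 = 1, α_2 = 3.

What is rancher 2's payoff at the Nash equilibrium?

Rancher i's FOC: ∂u_i/∂x_i = α_i − x_i = 0, so x_i* = α_i.
NE contributions = (1, 3); X = 4.
u_2 = α_2·X − ½·(x_2)² = 3·4 − ½·3² = 7.5.

7.5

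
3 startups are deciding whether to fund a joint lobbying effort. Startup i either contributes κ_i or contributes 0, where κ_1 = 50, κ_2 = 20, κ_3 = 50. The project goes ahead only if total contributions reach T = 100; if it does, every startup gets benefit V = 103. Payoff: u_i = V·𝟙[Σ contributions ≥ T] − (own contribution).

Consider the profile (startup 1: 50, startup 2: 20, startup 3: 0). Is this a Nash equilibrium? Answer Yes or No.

No

Total = 70 < 100: not provided.
Startup 1 (pledges 50, payoff -50): dropping to 0 → total 20, payoff 0. Profitable deviation.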